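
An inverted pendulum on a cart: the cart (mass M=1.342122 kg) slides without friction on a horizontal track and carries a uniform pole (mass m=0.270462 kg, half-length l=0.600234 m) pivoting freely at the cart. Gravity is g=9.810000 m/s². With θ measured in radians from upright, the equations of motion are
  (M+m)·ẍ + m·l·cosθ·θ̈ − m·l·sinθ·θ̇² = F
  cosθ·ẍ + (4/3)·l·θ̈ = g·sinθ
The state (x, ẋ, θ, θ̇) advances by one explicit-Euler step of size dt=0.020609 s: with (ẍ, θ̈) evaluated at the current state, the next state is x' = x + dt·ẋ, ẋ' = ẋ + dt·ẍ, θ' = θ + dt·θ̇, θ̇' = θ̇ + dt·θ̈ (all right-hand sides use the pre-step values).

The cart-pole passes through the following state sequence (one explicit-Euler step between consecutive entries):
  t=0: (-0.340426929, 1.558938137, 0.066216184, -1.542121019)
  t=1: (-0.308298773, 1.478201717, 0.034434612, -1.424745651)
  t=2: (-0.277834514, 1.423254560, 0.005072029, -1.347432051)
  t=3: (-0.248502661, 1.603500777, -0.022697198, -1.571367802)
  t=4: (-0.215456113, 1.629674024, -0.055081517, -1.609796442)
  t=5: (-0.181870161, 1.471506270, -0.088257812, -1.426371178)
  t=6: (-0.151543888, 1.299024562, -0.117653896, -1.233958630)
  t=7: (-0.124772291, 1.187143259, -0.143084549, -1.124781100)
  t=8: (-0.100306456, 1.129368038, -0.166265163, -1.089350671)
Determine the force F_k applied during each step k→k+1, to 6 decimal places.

F_0 = -5.420336 N
F_1 = -3.702122 N
F_2 = 12.338201 N
F_3 = 1.754434 N
F_4 = -10.910247 N
F_5 = -11.957227 N
F_6 = -7.871251 N
F_7 = -4.215188 N

step 0→1:
  ẍ = (ẋ'−ẋ)/dt = (1.478201717−1.558938137)/0.020609 = -3.917532
  θ̈ = (θ̇'−θ̇)/dt = (-1.424745651−-1.542121019)/0.020609 = 5.695345
  sinθ=0.066168, cosθ=0.997809
  F = (M+m)·ẍ + m·l·cosθ·θ̈ − m·l·sinθ·θ̇² = -6.317350 + 0.922559 − 0.025545 = -5.420336
step 1→2:
  ẍ = (ẋ'−ẋ)/dt = (1.423254560−1.478201717)/0.020609 = -2.666173
  θ̈ = (θ̇'−θ̇)/dt = (-1.347432051−-1.424745651)/0.020609 = 3.751448
  sinθ=0.034428, cosθ=0.999407
  F = (M+m)·ẍ + m·l·cosθ·θ̈ − m·l·sinθ·θ̇² = -4.299428 + 0.608651 − 0.011345 = -3.702122
step 2→3:
  ẍ = (ẋ'−ẋ)/dt = (1.603500777−1.423254560)/0.020609 = 8.745995
  θ̈ = (θ̇'−θ̇)/dt = (-1.571367802−-1.347432051)/0.020609 = -10.865920
  sinθ=0.005072, cosθ=0.999987
  F = (M+m)·ẍ + m·l·cosθ·θ̈ − m·l·sinθ·θ̇² = 14.103652 + -1.763956 − 0.001495 = 12.338201
step 3→4:
  ẍ = (ẋ'−ẋ)/dt = (1.629674024−1.603500777)/0.020609 = 1.269991
  θ̈ = (θ̇'−θ̇)/dt = (-1.609796442−-1.571367802)/0.020609 = -1.864653
  sinθ=-0.022695, cosθ=0.999742
  F = (M+m)·ẍ + m·l·cosθ·θ̈ − m·l·sinθ·θ̇² = 2.047967 + -0.302631 − -0.009097 = 1.754434
step 4→5:
  ẍ = (ẋ'−ẋ)/dt = (1.471506270−1.629674024)/0.020609 = -7.674693
  θ̈ = (θ̇'−θ̇)/dt = (-1.426371178−-1.609796442)/0.020609 = 8.900251
  sinθ=-0.055054, cosθ=0.998483
  F = (M+m)·ẍ + m·l·cosθ·θ̈ − m·l·sinθ·θ̇² = -12.376088 + 1.442680 − -0.023161 = -10.910247
step 5→6:
  ẍ = (ẋ'−ẋ)/dt = (1.299024562−1.471506270)/0.020609 = -8.369242
  θ̈ = (θ̇'−θ̇)/dt = (-1.233958630−-1.426371178)/0.020609 = 9.336336
  sinθ=-0.088143, cosθ=0.996108
  F = (M+m)·ẍ + m·l·cosθ·θ̈ − m·l·sinθ·θ̇² = -13.496106 + 1.509766 − -0.029113 = -11.957227
step 6→7:
  ẍ = (ẋ'−ẋ)/dt = (1.187143259−1.299024562)/0.020609 = -5.428759
  θ̈ = (θ̇'−θ̇)/dt = (-1.124781100−-1.233958630)/0.020609 = 5.297566
  sinθ=-0.117383, cosθ=0.993087
  F = (M+m)·ẍ + m·l·cosθ·θ̈ − m·l·sinθ·θ̇² = -8.754331 + 0.854064 − -0.029016 = -7.871251
step 7→8:
  ẍ = (ẋ'−ẋ)/dt = (1.129368038−1.187143259)/0.020609 = -2.803398
  θ̈ = (θ̇'−θ̇)/dt = (-1.089350671−-1.124781100)/0.020609 = 1.719173
  sinθ=-0.142597, cosθ=0.989781
  F = (M+m)·ẍ + m·l·cosθ·θ̈ − m·l·sinθ·θ̇² = -4.520714 + 0.276239 − -0.029287 = -4.215188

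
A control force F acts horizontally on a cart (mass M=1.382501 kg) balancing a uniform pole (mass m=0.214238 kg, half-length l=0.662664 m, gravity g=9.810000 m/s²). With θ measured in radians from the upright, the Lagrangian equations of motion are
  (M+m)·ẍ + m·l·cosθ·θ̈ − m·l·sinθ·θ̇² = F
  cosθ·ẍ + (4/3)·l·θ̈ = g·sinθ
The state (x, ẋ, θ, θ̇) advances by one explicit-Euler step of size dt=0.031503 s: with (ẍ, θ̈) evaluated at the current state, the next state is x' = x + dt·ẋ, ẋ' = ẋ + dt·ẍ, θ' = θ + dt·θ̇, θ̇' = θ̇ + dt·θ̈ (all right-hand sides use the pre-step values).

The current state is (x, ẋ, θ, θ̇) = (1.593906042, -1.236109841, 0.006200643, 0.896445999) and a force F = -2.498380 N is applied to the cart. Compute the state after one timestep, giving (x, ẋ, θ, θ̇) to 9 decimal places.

sinθ=0.006200603, cosθ=0.999980776
temp = (F + m·l·θ̇²·sinθ)/(M+m) = (-2.498380 + 0.000707411)/1.596739 = -1.564233471
θ̈ = (g·sinθ − cosθ·temp)/(l·(4/3 − m·cos²θ/(M+m))) = 2.044979454
ẍ = temp − m·l·θ̈·cosθ/(M+m) = -1.746051335
Euler: x'=1.593906042+0.031503·-1.236109841=1.554964874, ẋ'=-1.236109841+0.031503·-1.746051335=-1.291115696
       θ'=0.006200643+0.031503·0.896445999=0.034441381, θ̇'=0.896445999+0.031503·2.044979454=0.960868987

(1.554964874, -1.291115696, 0.034441381, 0.960868987)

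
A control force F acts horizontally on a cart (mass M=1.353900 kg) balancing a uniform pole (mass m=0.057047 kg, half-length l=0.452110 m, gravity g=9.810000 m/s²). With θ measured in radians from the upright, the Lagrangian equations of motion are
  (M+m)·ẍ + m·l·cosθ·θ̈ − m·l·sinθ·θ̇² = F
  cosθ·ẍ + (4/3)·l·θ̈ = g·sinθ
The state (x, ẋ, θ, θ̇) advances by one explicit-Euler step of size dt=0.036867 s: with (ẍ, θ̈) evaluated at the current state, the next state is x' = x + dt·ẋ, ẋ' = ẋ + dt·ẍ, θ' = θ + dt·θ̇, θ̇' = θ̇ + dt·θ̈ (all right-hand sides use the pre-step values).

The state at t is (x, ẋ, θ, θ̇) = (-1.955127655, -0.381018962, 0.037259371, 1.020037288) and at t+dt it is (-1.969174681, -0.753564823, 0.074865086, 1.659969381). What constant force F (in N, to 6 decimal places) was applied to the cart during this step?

ẍ = (ẋ'−ẋ)/dt = (-0.753564823−-0.381018962)/0.036867 = -10.105131
θ̈ = (θ̇'−θ̇)/dt = (1.659969381−1.020037288)/0.036867 = 17.357856
sinθ=0.037251, cosθ=0.999306
F = (M+m)·ẍ + m·l·cosθ·θ̈ − m·l·sinθ·θ̇² = -14.257804 + 0.447375 − 0.001000 = -13.811429

F = -13.811429 N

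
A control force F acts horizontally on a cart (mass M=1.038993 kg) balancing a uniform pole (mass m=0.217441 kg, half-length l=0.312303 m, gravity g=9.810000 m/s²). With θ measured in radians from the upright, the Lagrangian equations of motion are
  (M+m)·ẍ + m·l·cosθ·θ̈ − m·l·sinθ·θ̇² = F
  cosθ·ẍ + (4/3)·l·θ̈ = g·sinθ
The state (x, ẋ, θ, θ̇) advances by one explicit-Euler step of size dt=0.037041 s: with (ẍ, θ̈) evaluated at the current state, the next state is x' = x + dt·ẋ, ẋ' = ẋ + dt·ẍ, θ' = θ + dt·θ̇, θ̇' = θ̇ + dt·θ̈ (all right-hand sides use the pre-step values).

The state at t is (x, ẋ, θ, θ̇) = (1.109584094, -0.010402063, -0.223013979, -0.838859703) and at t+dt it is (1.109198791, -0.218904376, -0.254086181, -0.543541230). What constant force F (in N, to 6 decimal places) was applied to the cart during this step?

F = -6.533847 N

ẍ = (ẋ'−ẋ)/dt = (-0.218904376−-0.010402063)/0.037041 = -5.628960
θ̈ = (θ̇'−θ̇)/dt = (-0.543541230−-0.838859703)/0.037041 = 7.972746
sinθ=-0.221170, cosθ=0.975235
F = (M+m)·ẍ + m·l·cosθ·θ̈ − m·l·sinθ·θ̇² = -7.072417 + 0.528001 − -0.010569 = -6.533847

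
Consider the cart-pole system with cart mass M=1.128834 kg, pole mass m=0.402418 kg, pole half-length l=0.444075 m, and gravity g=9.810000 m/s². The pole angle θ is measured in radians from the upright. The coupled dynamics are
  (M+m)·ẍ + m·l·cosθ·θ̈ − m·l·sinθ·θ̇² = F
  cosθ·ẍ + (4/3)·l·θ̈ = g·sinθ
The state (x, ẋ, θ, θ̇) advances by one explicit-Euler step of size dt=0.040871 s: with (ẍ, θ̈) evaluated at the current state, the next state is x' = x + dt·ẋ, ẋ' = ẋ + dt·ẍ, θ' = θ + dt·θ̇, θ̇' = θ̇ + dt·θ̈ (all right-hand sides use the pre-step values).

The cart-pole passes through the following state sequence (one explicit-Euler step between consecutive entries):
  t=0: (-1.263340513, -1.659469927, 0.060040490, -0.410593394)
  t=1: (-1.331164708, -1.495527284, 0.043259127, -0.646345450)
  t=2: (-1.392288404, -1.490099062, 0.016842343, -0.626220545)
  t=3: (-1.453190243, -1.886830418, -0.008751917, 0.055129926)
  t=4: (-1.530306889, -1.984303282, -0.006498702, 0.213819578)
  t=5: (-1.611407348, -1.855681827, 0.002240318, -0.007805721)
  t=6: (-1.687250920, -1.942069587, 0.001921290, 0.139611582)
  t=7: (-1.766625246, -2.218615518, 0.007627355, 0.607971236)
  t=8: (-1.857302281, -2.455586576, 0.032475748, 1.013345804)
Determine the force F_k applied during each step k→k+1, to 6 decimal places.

step 0→1:
  ẍ = (ẋ'−ẋ)/dt = (-1.495527284−-1.659469927)/0.040871 = 4.011222
  θ̈ = (θ̇'−θ̇)/dt = (-0.646345450−-0.410593394)/0.040871 = -5.768199
  sinθ=0.060004, cosθ=0.998198
  F = (M+m)·ẍ + m·l·cosθ·θ̈ − m·l·sinθ·θ̇² = 6.142191 + -1.028942 − 0.001808 = 5.111442
step 1→2:
  ẍ = (ẋ'−ẋ)/dt = (-1.490099062−-1.495527284)/0.040871 = 0.132814
  θ̈ = (θ̇'−θ̇)/dt = (-0.626220545−-0.646345450)/0.040871 = 0.492401
  sinθ=0.043246, cosθ=0.999064
  F = (M+m)·ẍ + m·l·cosθ·θ̈ − m·l·sinθ·θ̇² = 0.203371 + 0.087912 − 0.003229 = 0.288054
step 2→3:
  ẍ = (ẋ'−ẋ)/dt = (-1.886830418−-1.490099062)/0.040871 = -9.706916
  θ̈ = (θ̇'−θ̇)/dt = (0.055129926−-0.626220545)/0.040871 = 16.670756
  sinθ=0.016842, cosθ=0.999858
  F = (M+m)·ẍ + m·l·cosθ·θ̈ − m·l·sinθ·θ̇² = -14.863734 + 2.978704 − 0.001180 = -11.886210
step 3→4:
  ẍ = (ẋ'−ẋ)/dt = (-1.984303282−-1.886830418)/0.040871 = -2.384891
  θ̈ = (θ̇'−θ̇)/dt = (0.213819578−0.055129926)/0.040871 = 3.882696
  sinθ=-0.008752, cosθ=0.999962
  F = (M+m)·ẍ + m·l·cosθ·θ̈ − m·l·sinθ·θ̇² = -3.651869 + 0.693826 − -0.000005 = -2.958038
step 4→5:
  ẍ = (ẋ'−ẋ)/dt = (-1.855681827−-1.984303282)/0.040871 = 3.147010
  θ̈ = (θ̇'−θ̇)/dt = (-0.007805721−0.213819578)/0.040871 = -5.422556
  sinθ=-0.006499, cosθ=0.999979
  F = (M+m)·ẍ + m·l·cosθ·θ̈ − m·l·sinθ·θ̇² = 4.818866 + -0.969011 − -0.000053 = 3.849908
step 5→6:
  ẍ = (ẋ'−ẋ)/dt = (-1.942069587−-1.855681827)/0.040871 = -2.113669
  θ̈ = (θ̇'−θ̇)/dt = (0.139611582−-0.007805721)/0.040871 = 3.606892
  sinθ=0.002240, cosθ=0.999997
  F = (M+m)·ẍ + m·l·cosθ·θ̈ − m·l·sinθ·θ̇² = -3.236560 + 0.644564 − 0.000000 = -2.591996
step 6→7:
  ẍ = (ẋ'−ẋ)/dt = (-2.218615518−-1.942069587)/0.040871 = -6.766312
  θ̈ = (θ̇'−θ̇)/dt = (0.607971236−0.139611582)/0.040871 = 11.459462
  sinθ=0.001921, cosθ=0.999998
  F = (M+m)·ẍ + m·l·cosθ·θ̈ − m·l·sinθ·θ̇² = -10.360929 + 2.047845 − 0.000007 = -8.313090
step 7→8:
  ẍ = (ẋ'−ẋ)/dt = (-2.455586576−-2.218615518)/0.040871 = -5.798024
  θ̈ = (θ̇'−θ̇)/dt = (1.013345804−0.607971236)/0.040871 = 9.918391
  sinθ=0.007627, cosθ=0.999971
  F = (M+m)·ẍ + m·l·cosθ·θ̈ − m·l·sinθ·θ̇² = -8.878237 + 1.772402 − 0.000504 = -7.106338

F_0 = 5.111442 N
F_1 = 0.288054 N
F_2 = -11.886210 N
F_3 = -2.958038 N
F_4 = 3.849908 N
F_5 = -2.591996 N
F_6 = -8.313090 N
F_7 = -7.106338 N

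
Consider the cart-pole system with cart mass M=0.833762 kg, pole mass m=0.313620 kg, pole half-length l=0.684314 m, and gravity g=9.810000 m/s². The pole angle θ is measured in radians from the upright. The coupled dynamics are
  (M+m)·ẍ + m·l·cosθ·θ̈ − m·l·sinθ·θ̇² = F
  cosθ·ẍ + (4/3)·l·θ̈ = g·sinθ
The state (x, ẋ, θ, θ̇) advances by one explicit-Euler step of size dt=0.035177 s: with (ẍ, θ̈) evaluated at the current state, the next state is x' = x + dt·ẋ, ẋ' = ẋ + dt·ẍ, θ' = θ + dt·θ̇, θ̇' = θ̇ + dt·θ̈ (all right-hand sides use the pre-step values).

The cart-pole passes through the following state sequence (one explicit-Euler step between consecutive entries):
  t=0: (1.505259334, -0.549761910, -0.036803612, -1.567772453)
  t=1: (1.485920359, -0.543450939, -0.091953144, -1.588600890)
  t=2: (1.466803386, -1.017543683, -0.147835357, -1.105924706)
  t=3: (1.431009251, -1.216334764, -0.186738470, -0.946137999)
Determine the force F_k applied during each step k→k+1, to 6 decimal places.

F_0 = 0.098269 N
F_1 = -12.481574 N
F_2 = -5.481159 N

step 0→1:
  ẍ = (ẋ'−ẋ)/dt = (-0.543450939−-0.549761910)/0.035177 = 0.179406
  θ̈ = (θ̇'−θ̇)/dt = (-1.588600890−-1.567772453)/0.035177 = -0.592104
  sinθ=-0.036795, cosθ=0.999323
  F = (M+m)·ẍ + m·l·cosθ·θ̈ − m·l·sinθ·θ̇² = 0.205847 + -0.126988 − -0.019410 = 0.098269
step 1→2:
  ẍ = (ẋ'−ẋ)/dt = (-1.017543683−-0.543450939)/0.035177 = -13.477350
  θ̈ = (θ̇'−θ̇)/dt = (-1.105924706−-1.588600890)/0.035177 = 13.721357
  sinθ=-0.091824, cosθ=0.995775
  F = (M+m)·ẍ + m·l·cosθ·θ̈ − m·l·sinθ·θ̇² = -15.463669 + 2.932362 − -0.049733 = -12.481574
step 2→3:
  ẍ = (ẋ'−ẋ)/dt = (-1.216334764−-1.017543683)/0.035177 = -5.651166
  θ̈ = (θ̇'−θ̇)/dt = (-0.946137999−-1.105924706)/0.035177 = 4.542363
  sinθ=-0.147297, cosθ=0.989092
  F = (M+m)·ẍ + m·l·cosθ·θ̈ − m·l·sinθ·θ̇² = -6.484047 + 0.964224 − -0.038664 = -5.481159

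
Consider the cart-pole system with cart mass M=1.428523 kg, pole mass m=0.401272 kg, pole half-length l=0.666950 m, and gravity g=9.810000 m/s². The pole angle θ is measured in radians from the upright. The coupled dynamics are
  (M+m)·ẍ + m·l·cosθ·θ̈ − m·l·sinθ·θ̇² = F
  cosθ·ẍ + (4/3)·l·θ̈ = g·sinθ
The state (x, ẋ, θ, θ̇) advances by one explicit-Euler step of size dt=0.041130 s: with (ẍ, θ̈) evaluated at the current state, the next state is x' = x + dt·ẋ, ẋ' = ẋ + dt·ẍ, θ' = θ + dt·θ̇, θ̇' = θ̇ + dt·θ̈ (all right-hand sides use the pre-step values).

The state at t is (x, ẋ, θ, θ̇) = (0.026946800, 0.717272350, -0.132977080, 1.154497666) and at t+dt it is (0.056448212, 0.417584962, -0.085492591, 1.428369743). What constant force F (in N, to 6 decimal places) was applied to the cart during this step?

F = -11.518901 N

ẍ = (ẋ'−ẋ)/dt = (0.417584962−0.717272350)/0.041130 = -7.286345
θ̈ = (θ̇'−θ̇)/dt = (1.428369743−1.154497666)/0.041130 = 6.658694
sinθ=-0.132586, cosθ=0.991172
F = (M+m)·ẍ + m·l·cosθ·θ̈ − m·l·sinθ·θ̇² = -13.332518 + 1.766323 − -0.047295 = -11.518901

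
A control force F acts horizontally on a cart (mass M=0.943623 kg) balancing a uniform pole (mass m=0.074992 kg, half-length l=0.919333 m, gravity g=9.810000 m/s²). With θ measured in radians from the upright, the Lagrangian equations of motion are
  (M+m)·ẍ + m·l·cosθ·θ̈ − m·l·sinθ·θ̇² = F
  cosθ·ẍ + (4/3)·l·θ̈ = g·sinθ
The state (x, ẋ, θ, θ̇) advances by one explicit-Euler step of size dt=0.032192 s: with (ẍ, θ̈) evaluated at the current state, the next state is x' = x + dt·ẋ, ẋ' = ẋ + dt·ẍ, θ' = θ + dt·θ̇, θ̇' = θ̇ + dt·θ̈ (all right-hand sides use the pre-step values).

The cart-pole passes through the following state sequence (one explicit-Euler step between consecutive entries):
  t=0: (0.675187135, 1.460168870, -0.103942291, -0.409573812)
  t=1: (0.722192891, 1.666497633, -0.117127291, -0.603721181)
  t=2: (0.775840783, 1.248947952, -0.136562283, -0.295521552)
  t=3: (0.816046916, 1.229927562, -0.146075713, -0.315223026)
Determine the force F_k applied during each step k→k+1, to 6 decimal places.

step 0→1:
  ẍ = (ẋ'−ẋ)/dt = (1.666497633−1.460168870)/0.032192 = 6.409318
  θ̈ = (θ̇'−θ̇)/dt = (-0.603721181−-0.409573812)/0.032192 = -6.030920
  sinθ=-0.103755, cosθ=0.994603
  F = (M+m)·ẍ + m·l·cosθ·θ̈ − m·l·sinθ·θ̇² = 6.528627 + -0.413543 − -0.001200 = 6.116284
step 1→2:
  ẍ = (ẋ'−ẋ)/dt = (1.248947952−1.666497633)/0.032192 = -12.970604
  θ̈ = (θ̇'−θ̇)/dt = (-0.295521552−-0.603721181)/0.032192 = 9.573796
  sinθ=-0.116860, cosθ=0.993148
  F = (M+m)·ẍ + m·l·cosθ·θ̈ − m·l·sinθ·θ̇² = -13.212052 + 0.655520 − -0.002936 = -12.553595
step 2→3:
  ẍ = (ẋ'−ẋ)/dt = (1.229927562−1.248947952)/0.032192 = -0.590842
  θ̈ = (θ̇'−θ̇)/dt = (-0.315223026−-0.295521552)/0.032192 = -0.611999
  sinθ=-0.136138, cosθ=0.990690
  F = (M+m)·ẍ + m·l·cosθ·θ̈ − m·l·sinθ·θ̇² = -0.601841 + -0.041800 − -0.000820 = -0.642821

F_0 = 6.116284 N
F_1 = -12.553595 N
F_2 = -0.642821 N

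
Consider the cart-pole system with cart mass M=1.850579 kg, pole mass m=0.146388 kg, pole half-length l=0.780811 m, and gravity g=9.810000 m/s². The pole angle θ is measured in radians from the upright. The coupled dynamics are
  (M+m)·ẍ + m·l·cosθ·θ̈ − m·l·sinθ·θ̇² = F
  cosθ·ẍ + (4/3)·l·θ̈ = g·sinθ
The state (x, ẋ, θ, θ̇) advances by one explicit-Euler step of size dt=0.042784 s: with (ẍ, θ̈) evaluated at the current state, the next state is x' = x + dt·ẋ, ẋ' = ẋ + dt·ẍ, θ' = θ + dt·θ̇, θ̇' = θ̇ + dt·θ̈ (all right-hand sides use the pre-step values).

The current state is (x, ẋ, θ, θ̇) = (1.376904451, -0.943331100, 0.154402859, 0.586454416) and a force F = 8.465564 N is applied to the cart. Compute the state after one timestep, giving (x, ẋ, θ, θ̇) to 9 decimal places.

sinθ=0.153790090, cosθ=0.988103541
temp = (F + m·l·θ̇²·sinθ)/(M+m) = (8.465564 + 0.006045723)/1.996967 = 4.242238216
θ̈ = (g·sinθ − cosθ·temp)/(l·(4/3 − m·cos²θ/(M+m))) = -2.723402726
ẍ = temp − m·l·θ̈·cosθ/(M+m) = 4.396264499
Euler: x'=1.376904451+0.042784·-0.943331100=1.336544973, ẋ'=-0.943331100+0.042784·4.396264499=-0.755241320
       θ'=0.154402859+0.042784·0.586454416=0.179493725, θ̇'=0.586454416+0.042784·-2.723402726=0.469936354

(1.336544973, -0.755241320, 0.179493725, 0.469936354)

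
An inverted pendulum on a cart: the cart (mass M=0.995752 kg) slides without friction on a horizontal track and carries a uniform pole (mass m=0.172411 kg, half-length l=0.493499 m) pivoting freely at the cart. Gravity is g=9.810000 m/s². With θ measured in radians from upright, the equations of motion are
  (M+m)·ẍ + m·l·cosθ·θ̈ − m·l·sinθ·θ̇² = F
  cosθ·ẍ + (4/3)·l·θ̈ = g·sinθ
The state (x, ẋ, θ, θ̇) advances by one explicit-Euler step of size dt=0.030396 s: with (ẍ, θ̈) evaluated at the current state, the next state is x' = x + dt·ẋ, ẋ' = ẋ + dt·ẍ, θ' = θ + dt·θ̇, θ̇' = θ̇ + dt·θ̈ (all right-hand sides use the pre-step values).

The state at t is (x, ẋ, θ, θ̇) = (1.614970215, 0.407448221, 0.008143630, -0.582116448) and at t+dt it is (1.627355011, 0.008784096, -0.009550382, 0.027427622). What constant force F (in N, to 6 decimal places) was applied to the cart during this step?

F = -13.615301 N

ẍ = (ẋ'−ẋ)/dt = (0.008784096−0.407448221)/0.030396 = -13.115677
θ̈ = (θ̇'−θ̇)/dt = (0.027427622−-0.582116448)/0.030396 = 20.053430
sinθ=0.008144, cosθ=0.999967
F = (M+m)·ẍ + m·l·cosθ·θ̈ − m·l·sinθ·θ̇² = -15.321249 + 1.706183 − 0.000235 = -13.615301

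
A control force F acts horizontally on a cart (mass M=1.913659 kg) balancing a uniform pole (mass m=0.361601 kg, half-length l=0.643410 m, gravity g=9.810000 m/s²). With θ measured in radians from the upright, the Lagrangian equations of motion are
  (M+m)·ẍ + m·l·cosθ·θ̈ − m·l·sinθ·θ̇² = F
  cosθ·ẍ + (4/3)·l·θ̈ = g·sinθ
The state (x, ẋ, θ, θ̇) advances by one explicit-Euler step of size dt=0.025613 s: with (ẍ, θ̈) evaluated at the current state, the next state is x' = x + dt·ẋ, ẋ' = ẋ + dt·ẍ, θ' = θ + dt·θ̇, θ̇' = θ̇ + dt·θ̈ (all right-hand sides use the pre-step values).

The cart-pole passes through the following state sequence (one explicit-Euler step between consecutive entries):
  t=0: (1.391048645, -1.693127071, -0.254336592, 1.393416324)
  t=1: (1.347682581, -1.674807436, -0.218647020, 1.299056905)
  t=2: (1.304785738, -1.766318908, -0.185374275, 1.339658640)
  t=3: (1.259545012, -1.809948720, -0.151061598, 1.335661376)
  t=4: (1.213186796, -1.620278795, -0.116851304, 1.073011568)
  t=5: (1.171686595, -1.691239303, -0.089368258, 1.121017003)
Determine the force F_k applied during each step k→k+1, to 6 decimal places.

F_0 = 0.911483 N
F_1 = -7.683977 N
F_2 = -3.834461 N
F_3 = 14.552634 N
F_4 = -5.839263 N

step 0→1:
  ẍ = (ẋ'−ẋ)/dt = (-1.674807436−-1.693127071)/0.025613 = 0.715248
  θ̈ = (θ̇'−θ̇)/dt = (1.299056905−1.393416324)/0.025613 = -3.684044
  sinθ=-0.251603, cosθ=0.967830
  F = (M+m)·ẍ + m·l·cosθ·θ̈ − m·l·sinθ·θ̇² = 1.627374 + -0.829548 − -0.113657 = 0.911483
step 1→2:
  ẍ = (ẋ'−ẋ)/dt = (-1.766318908−-1.674807436)/0.025613 = -3.572853
  θ̈ = (θ̇'−θ̇)/dt = (1.339658640−1.299056905)/0.025613 = 1.585200
  sinθ=-0.216909, cosθ=0.976192
  F = (M+m)·ẍ + m·l·cosθ·θ̈ − m·l·sinθ·θ̇² = -8.129168 + 0.360028 − -0.085163 = -7.683977
step 2→3:
  ẍ = (ẋ'−ẋ)/dt = (-1.809948720−-1.766318908)/0.025613 = -1.703424
  θ̈ = (θ̇'−θ̇)/dt = (1.335661376−1.339658640)/0.025613 = -0.156064
  sinθ=-0.184314, cosθ=0.982867
  F = (M+m)·ẍ + m·l·cosθ·θ̈ − m·l·sinθ·θ̇² = -3.875734 + -0.035687 − -0.076960 = -3.834461
step 3→4:
  ẍ = (ẋ'−ẋ)/dt = (-1.620278795−-1.809948720)/0.025613 = 7.405221
  θ̈ = (θ̇'−θ̇)/dt = (1.073011568−1.335661376)/0.025613 = -10.254551
  sinθ=-0.150488, cosθ=0.988612
  F = (M+m)·ẍ + m·l·cosθ·θ̈ − m·l·sinθ·θ̇² = 16.848803 + -2.358630 − -0.062461 = 14.552634
step 4→5:
  ẍ = (ẋ'−ẋ)/dt = (-1.691239303−-1.620278795)/0.025613 = -2.770488
  θ̈ = (θ̇'−θ̇)/dt = (1.121017003−1.073011568)/0.025613 = 1.874261
  sinθ=-0.116586, cosθ=0.993181
  F = (M+m)·ẍ + m·l·cosθ·θ̈ − m·l·sinθ·θ̇² = -6.303580 + 0.433087 − -0.031230 = -5.839263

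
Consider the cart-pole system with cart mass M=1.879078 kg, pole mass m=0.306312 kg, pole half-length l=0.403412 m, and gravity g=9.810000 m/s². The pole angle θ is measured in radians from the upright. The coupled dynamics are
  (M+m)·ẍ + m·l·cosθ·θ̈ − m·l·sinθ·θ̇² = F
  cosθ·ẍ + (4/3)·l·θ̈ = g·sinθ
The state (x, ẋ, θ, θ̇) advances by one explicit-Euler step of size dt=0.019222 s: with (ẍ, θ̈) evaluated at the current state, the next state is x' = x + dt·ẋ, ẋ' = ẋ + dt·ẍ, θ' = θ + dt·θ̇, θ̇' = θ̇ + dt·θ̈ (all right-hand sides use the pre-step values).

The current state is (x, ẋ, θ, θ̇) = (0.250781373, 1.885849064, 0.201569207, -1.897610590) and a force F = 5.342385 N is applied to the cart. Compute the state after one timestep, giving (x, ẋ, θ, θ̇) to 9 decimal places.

sinθ=0.200207013, cosθ=0.979753618
temp = (F + m·l·θ̇²·sinθ)/(M+m) = (5.342385 + 0.089085352)/2.185390 = 2.485355178
θ̈ = (g·sinθ − cosθ·temp)/(l·(4/3 − m·cos²θ/(M+m))) = -0.973944644
ẍ = temp − m·l·θ̈·cosθ/(M+m) = 2.539310591
Euler: x'=0.250781373+0.019222·1.885849064=0.287031164, ẋ'=1.885849064+0.019222·2.539310591=1.934659692
       θ'=0.201569207+0.019222·-1.897610590=0.165093336, θ̇'=-1.897610590+0.019222·-0.973944644=-1.916331754

(0.287031164, 1.934659692, 0.165093336, -1.916331754)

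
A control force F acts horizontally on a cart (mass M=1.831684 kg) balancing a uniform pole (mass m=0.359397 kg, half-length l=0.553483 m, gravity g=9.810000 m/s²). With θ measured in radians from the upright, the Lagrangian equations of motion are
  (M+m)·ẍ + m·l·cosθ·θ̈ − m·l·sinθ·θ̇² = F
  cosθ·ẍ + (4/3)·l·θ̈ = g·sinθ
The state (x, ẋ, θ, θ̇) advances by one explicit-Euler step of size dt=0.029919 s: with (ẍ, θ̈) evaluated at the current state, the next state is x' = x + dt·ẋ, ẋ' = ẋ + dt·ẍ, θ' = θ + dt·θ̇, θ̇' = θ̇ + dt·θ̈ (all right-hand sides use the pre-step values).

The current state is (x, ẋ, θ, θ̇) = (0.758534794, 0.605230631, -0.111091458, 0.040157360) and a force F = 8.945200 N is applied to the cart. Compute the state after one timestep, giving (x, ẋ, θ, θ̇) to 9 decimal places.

sinθ=-0.110863097, cosθ=0.993835688
temp = (F + m·l·θ̇²·sinθ)/(M+m) = (8.945200 + -0.000035563)/2.191081 = 4.082534802
θ̈ = (g·sinθ − cosθ·temp)/(l·(4/3 − m·cos²θ/(M+m))) = -7.935957646
ẍ = temp − m·l·θ̈·cosθ/(M+m) = 4.798569767
Euler: x'=0.758534794+0.029919·0.605230631=0.776642689, ẋ'=0.605230631+0.029919·4.798569767=0.748799040
       θ'=-0.111091458+0.029919·0.040157360=-0.109889990, θ̇'=0.040157360+0.029919·-7.935957646=-0.197278557

(0.776642689, 0.748799040, -0.109889990, -0.197278557)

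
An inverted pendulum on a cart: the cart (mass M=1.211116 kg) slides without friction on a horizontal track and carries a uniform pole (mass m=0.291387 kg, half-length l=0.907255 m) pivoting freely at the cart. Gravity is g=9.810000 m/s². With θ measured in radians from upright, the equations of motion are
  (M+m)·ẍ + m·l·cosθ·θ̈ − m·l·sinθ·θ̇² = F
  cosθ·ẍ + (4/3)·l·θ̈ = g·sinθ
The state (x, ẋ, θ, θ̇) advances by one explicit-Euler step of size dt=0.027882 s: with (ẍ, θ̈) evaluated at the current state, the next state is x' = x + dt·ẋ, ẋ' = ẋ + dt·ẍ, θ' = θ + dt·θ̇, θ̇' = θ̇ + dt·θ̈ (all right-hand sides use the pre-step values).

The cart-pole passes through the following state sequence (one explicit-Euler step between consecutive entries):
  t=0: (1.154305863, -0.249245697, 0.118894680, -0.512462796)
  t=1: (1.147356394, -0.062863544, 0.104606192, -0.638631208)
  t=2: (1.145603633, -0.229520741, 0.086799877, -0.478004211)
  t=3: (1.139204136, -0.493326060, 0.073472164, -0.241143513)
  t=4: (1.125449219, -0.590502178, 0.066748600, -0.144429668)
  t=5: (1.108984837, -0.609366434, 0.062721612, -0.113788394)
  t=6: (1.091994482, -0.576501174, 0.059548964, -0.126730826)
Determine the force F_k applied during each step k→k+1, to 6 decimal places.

step 0→1:
  ẍ = (ẋ'−ẋ)/dt = (-0.062863544−-0.249245697)/0.027882 = 6.684677
  θ̈ = (θ̇'−θ̇)/dt = (-0.638631208−-0.512462796)/0.027882 = -4.525085
  sinθ=0.118615, cosθ=0.992940
  F = (M+m)·ẍ + m·l·cosθ·θ̈ − m·l·sinθ·θ̇² = 10.043747 + -1.187817 − 0.008235 = 8.847695
step 1→2:
  ẍ = (ẋ'−ẋ)/dt = (-0.229520741−-0.062863544)/0.027882 = -5.977233
  θ̈ = (θ̇'−θ̇)/dt = (-0.478004211−-0.638631208)/0.027882 = 5.760957
  sinθ=0.104416, cosθ=0.994534
  F = (M+m)·ẍ + m·l·cosθ·θ̈ − m·l·sinθ·θ̇² = -8.980810 + 1.514655 − 0.011258 = -7.477413
step 2→3:
  ẍ = (ẋ'−ẋ)/dt = (-0.493326060−-0.229520741)/0.027882 = -9.461492
  θ̈ = (θ̇'−θ̇)/dt = (-0.241143513−-0.478004211)/0.027882 = 8.495111
  sinθ=0.086691, cosθ=0.996235
  F = (M+m)·ẍ + m·l·cosθ·θ̈ − m·l·sinθ·θ̇² = -14.215920 + 2.237332 − 0.005236 = -11.983824
step 3→4:
  ẍ = (ẋ'−ẋ)/dt = (-0.590502178−-0.493326060)/0.027882 = -3.485264
  θ̈ = (θ̇'−θ̇)/dt = (-0.144429668−-0.241143513)/0.027882 = 3.468684
  sinθ=0.073406, cosθ=0.997302
  F = (M+m)·ẍ + m·l·cosθ·θ̈ − m·l·sinθ·θ̇² = -5.236619 + 0.914515 − 0.001128 = -4.323232
step 4→5:
  ẍ = (ẋ'−ẋ)/dt = (-0.609366434−-0.590502178)/0.027882 = -0.676575
  θ̈ = (θ̇'−θ̇)/dt = (-0.113788394−-0.144429668)/0.027882 = 1.098963
  sinθ=0.066699, cosθ=0.997773
  F = (M+m)·ẍ + m·l·cosθ·θ̈ − m·l·sinθ·θ̇² = -1.016556 + 0.289877 − 0.000368 = -0.727046
step 5→6:
  ẍ = (ẋ'−ẋ)/dt = (-0.576501174−-0.609366434)/0.027882 = 1.178727
  θ̈ = (θ̇'−θ̇)/dt = (-0.126730826−-0.113788394)/0.027882 = -0.464186
  sinθ=0.062680, cosθ=0.998034
  F = (M+m)·ẍ + m·l·cosθ·θ̈ − m·l·sinθ·θ̇² = 1.771041 + -0.122472 − 0.000215 = 1.648354

F_0 = 8.847695 N
F_1 = -7.477413 N
F_2 = -11.983824 N
F_3 = -4.323232 N
F_4 = -0.727046 N
F_5 = 1.648354 N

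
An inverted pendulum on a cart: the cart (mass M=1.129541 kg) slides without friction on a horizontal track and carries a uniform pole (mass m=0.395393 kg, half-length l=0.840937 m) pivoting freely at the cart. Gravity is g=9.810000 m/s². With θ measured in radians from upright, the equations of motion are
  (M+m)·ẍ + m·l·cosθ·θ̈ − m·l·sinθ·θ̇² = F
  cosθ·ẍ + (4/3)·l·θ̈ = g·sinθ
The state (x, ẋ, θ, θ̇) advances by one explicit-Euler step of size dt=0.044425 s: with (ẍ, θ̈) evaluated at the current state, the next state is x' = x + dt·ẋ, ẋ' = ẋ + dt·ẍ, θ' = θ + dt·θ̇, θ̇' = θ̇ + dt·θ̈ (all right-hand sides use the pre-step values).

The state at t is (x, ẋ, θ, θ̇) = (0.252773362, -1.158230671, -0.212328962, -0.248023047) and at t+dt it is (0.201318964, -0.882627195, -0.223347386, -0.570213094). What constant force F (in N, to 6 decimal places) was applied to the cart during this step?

F = 7.107395 N

ẍ = (ẋ'−ẋ)/dt = (-0.882627195−-1.158230671)/0.044425 = 6.203792
θ̈ = (θ̇'−θ̇)/dt = (-0.570213094−-0.248023047)/0.044425 = -7.252449
sinθ=-0.210737, cosθ=0.977543
F = (M+m)·ẍ + m·l·cosθ·θ̈ − m·l·sinθ·θ̇² = 9.460374 + -2.357289 − -0.004310 = 7.107395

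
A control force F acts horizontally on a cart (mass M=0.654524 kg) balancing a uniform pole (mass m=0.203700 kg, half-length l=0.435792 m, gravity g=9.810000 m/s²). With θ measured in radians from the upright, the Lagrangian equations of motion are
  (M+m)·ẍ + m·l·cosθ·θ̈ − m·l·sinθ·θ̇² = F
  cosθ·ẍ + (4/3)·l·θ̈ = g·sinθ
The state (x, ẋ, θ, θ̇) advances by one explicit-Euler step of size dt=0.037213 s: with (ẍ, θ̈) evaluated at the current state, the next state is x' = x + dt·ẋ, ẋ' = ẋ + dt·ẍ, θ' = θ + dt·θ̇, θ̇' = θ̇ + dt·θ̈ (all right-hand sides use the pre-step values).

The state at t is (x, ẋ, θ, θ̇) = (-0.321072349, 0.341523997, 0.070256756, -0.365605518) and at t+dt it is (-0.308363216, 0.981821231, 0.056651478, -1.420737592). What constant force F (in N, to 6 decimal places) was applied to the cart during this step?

F = 12.255222 N

ẍ = (ẋ'−ẋ)/dt = (0.981821231−0.341523997)/0.037213 = 17.206278
θ̈ = (θ̇'−θ̇)/dt = (-1.420737592−-0.365605518)/0.037213 = -28.353857
sinθ=0.070199, cosθ=0.997533
F = (M+m)·ẍ + m·l·cosθ·θ̈ − m·l·sinθ·θ̇² = 14.766841 + -2.510786 − 0.000833 = 12.255222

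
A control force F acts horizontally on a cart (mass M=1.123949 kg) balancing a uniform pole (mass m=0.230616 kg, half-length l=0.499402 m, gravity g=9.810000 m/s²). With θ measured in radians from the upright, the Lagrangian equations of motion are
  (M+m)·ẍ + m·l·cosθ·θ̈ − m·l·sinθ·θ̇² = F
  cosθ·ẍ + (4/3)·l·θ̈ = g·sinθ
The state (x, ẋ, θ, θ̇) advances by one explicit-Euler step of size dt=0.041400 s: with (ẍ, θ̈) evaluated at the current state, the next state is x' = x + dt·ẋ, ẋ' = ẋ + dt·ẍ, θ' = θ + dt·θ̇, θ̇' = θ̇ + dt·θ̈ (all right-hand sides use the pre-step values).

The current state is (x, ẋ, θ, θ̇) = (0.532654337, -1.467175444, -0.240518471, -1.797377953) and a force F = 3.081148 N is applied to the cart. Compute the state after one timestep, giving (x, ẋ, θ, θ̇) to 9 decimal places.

sinθ=-0.238206205, cosθ=0.971214602
temp = (F + m·l·θ̇²·sinθ)/(M+m) = (3.081148 + -0.088628133)/1.354565 = 2.209210977
θ̈ = (g·sinθ − cosθ·temp)/(l·(4/3 − m·cos²θ/(M+m))) = -7.653491114
ẍ = temp − m·l·θ̈·cosθ/(M+m) = 2.841207440
Euler: x'=0.532654337+0.041400·-1.467175444=0.471913274, ẋ'=-1.467175444+0.041400·2.841207440=-1.349549456
       θ'=-0.240518471+0.041400·-1.797377953=-0.314929918, θ̇'=-1.797377953+0.041400·-7.653491114=-2.114232485

(0.471913274, -1.349549456, -0.314929918, -2.114232485)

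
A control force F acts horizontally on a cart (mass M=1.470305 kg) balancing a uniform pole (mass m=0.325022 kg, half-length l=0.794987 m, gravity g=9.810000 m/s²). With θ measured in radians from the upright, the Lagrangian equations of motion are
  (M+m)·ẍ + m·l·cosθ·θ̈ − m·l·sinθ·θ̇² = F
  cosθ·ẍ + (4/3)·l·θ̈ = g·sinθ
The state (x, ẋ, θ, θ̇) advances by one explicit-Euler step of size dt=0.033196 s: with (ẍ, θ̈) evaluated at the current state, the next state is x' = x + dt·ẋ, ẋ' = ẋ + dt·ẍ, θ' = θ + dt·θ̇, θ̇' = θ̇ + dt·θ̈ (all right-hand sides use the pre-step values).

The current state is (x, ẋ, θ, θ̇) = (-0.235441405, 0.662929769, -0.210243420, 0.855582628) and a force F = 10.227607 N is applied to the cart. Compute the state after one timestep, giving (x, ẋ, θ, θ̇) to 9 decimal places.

sinθ=-0.208697966, cosθ=0.977980142
temp = (F + m·l·θ̇²·sinθ)/(M+m) = (10.227607 + -0.039474344)/1.795327 = 5.674806125
θ̈ = (g·sinθ − cosθ·temp)/(l·(4/3 − m·cos²θ/(M+m))) = -8.236950911
ẍ = temp − m·l·θ̈·cosθ/(M+m) = 6.834185947
Euler: x'=-0.235441405+0.033196·0.662929769=-0.213434788, ẋ'=0.662929769+0.033196·6.834185947=0.889797406
       θ'=-0.210243420+0.033196·0.855582628=-0.181841499, θ̇'=0.855582628+0.033196·-8.236950911=0.582148806

(-0.213434788, 0.889797406, -0.181841499, 0.582148806)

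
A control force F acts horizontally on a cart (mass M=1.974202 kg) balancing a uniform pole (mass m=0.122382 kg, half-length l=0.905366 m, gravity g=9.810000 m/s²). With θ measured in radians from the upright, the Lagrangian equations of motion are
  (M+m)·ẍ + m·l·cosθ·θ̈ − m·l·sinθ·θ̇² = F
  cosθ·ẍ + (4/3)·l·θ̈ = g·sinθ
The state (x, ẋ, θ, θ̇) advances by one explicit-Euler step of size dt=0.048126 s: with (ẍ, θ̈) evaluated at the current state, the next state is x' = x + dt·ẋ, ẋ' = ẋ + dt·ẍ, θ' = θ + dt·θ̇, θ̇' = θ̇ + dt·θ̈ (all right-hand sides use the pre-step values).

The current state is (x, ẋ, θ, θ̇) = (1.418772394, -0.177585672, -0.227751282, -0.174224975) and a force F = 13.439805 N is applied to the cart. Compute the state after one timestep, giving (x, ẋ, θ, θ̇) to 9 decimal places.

sinθ=-0.225787448, cosθ=0.974176590
temp = (F + m·l·θ̇²·sinθ)/(M+m) = (13.439805 + -0.000759386)/2.096584 = 6.409972419
θ̈ = (g·sinθ − cosθ·temp)/(l·(4/3 − m·cos²θ/(M+m))) = -7.311507726
ẍ = temp − m·l·θ̈·cosθ/(M+m) = 6.786393634
Euler: x'=1.418772394+0.048126·-0.177585672=1.410225906, ẋ'=-0.177585672+0.048126·6.786393634=0.149016308
       θ'=-0.227751282+0.048126·-0.174224975=-0.236136033, θ̇'=-0.174224975+0.048126·-7.311507726=-0.526098596

(1.410225906, 0.149016308, -0.236136033, -0.526098596)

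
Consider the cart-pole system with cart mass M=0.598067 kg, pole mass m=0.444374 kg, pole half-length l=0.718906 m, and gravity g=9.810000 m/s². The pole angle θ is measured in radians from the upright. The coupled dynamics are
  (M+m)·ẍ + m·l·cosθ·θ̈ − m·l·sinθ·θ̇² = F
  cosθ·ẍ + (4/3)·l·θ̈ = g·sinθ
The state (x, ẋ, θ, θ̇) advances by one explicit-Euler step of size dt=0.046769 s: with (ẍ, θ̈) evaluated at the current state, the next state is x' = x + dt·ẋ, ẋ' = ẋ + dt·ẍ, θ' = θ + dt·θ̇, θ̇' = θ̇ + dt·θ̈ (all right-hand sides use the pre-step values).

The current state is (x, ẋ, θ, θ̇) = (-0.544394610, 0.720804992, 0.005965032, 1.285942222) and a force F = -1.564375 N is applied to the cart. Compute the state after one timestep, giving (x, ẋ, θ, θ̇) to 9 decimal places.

(-0.510683281, 0.616558162, 0.066107264, 1.397551117)

sinθ=0.005964997, cosθ=0.999982209
temp = (F + m·l·θ̇²·sinθ)/(M+m) = (-1.564375 + 0.003151185)/1.042441 = -1.497661561
θ̈ = (g·sinθ − cosθ·temp)/(l·(4/3 − m·cos²θ/(M+m))) = 2.386386176
ẍ = temp − m·l·θ̈·cosθ/(M+m) = -2.228972825
Euler: x'=-0.544394610+0.046769·0.720804992=-0.510683281, ẋ'=0.720804992+0.046769·-2.228972825=0.616558162
       θ'=0.005965032+0.046769·1.285942222=0.066107264, θ̇'=1.285942222+0.046769·2.386386176=1.397551117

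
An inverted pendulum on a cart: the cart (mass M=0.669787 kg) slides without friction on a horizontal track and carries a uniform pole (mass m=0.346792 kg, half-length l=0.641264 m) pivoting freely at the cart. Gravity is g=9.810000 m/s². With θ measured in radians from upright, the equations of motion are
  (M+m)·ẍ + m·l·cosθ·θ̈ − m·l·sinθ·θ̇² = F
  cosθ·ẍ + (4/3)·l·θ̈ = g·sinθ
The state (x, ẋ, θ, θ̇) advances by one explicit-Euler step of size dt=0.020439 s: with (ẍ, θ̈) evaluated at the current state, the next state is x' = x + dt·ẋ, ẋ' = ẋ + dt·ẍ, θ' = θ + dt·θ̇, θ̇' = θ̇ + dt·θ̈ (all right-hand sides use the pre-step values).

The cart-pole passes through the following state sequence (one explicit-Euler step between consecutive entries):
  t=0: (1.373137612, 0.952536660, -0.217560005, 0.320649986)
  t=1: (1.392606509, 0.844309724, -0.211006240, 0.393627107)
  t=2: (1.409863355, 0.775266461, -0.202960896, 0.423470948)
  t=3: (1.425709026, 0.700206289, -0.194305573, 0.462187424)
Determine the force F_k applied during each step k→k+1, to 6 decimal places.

F_0 = -4.602666 N
F_1 = -3.109291 N
F_2 = -3.312640 N

step 0→1:
  ẍ = (ẋ'−ẋ)/dt = (0.844309724−0.952536660)/0.020439 = -5.295119
  θ̈ = (θ̇'−θ̇)/dt = (0.393627107−0.320649986)/0.020439 = 3.570484
  sinθ=-0.215848, cosθ=0.976427
  F = (M+m)·ẍ + m·l·cosθ·θ̈ − m·l·sinθ·θ̇² = -5.382907 + 0.775305 − -0.004935 = -4.602666
step 1→2:
  ẍ = (ẋ'−ẋ)/dt = (0.775266461−0.844309724)/0.020439 = -3.378016
  θ̈ = (θ̇'−θ̇)/dt = (0.423470948−0.393627107)/0.020439 = 1.460142
  sinθ=-0.209444, cosθ=0.977821
  F = (M+m)·ẍ + m·l·cosθ·θ̈ − m·l·sinθ·θ̇² = -3.434020 + 0.317512 − -0.007217 = -3.109291
step 2→3:
  ẍ = (ẋ'−ẋ)/dt = (0.700206289−0.775266461)/0.020439 = -3.672399
  θ̈ = (θ̇'−θ̇)/dt = (0.462187424−0.423470948)/0.020439 = 1.894245
  sinθ=-0.201570, cosθ=0.979474
  F = (M+m)·ẍ + m·l·cosθ·θ̈ − m·l·sinθ·θ̇² = -3.733284 + 0.412606 − -0.008039 = -3.312640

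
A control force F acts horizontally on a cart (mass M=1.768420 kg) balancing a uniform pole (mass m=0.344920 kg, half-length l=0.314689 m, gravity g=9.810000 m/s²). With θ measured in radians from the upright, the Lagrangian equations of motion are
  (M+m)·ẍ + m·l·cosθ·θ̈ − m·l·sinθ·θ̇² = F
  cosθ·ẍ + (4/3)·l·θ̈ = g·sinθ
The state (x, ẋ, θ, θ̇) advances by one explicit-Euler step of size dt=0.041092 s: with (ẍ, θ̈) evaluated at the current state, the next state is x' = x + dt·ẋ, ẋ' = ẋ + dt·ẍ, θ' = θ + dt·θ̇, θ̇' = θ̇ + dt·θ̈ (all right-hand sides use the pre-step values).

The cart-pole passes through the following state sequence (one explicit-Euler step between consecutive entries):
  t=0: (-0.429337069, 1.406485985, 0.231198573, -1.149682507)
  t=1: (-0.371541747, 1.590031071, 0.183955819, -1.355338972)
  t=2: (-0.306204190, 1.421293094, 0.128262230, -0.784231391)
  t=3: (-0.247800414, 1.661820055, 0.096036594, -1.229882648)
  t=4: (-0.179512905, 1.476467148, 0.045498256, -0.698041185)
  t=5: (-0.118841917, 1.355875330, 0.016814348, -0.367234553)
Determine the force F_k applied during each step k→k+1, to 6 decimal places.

step 0→1:
  ẍ = (ẋ'−ẋ)/dt = (1.590031071−1.406485985)/0.041092 = 4.466687
  θ̈ = (θ̇'−θ̇)/dt = (-1.355338972−-1.149682507)/0.041092 = -5.004781
  sinθ=0.229144, cosθ=0.973392
  F = (M+m)·ẍ + m·l·cosθ·θ̈ − m·l·sinθ·θ̇² = 9.439627 + -0.528778 − 0.032875 = 8.877975
step 1→2:
  ẍ = (ẋ'−ẋ)/dt = (1.421293094−1.590031071)/0.041092 = -4.106346
  θ̈ = (θ̇'−θ̇)/dt = (-0.784231391−-1.355338972)/0.041092 = 13.898267
  sinθ=0.182920, cosθ=0.983128
  F = (M+m)·ẍ + m·l·cosθ·θ̈ − m·l·sinθ·θ̇² = -8.678106 + 1.483100 − 0.036472 = -7.231477
step 2→3:
  ẍ = (ẋ'−ẋ)/dt = (1.661820055−1.421293094)/0.041092 = 5.853377
  θ̈ = (θ̇'−θ̇)/dt = (-1.229882648−-0.784231391)/0.041092 = -10.845207
  sinθ=0.127911, cosθ=0.991786
  F = (M+m)·ẍ + m·l·cosθ·θ̈ − m·l·sinθ·θ̇² = 12.370175 + -1.167497 − 0.008539 = 11.194140
step 3→4:
  ẍ = (ẋ'−ẋ)/dt = (1.476467148−1.661820055)/0.041092 = -4.510681
  θ̈ = (θ̇'−θ̇)/dt = (-0.698041185−-1.229882648)/0.041092 = 12.942701
  sinθ=0.095889, cosθ=0.995392
  F = (M+m)·ẍ + m·l·cosθ·θ̈ − m·l·sinθ·θ̇² = -9.532603 + 1.398360 − 0.015743 = -8.149986
step 4→5:
  ẍ = (ẋ'−ẋ)/dt = (1.355875330−1.476467148)/0.041092 = -2.934679
  θ̈ = (θ̇'−θ̇)/dt = (-0.367234553−-0.698041185)/0.041092 = 8.050390
  sinθ=0.045483, cosθ=0.998965
  F = (M+m)·ẍ + m·l·cosθ·θ̈ − m·l·sinθ·θ̇² = -6.201974 + 0.872905 − 0.002406 = -5.331474

F_0 = 8.877975 N
F_1 = -7.231477 N
F_2 = 11.194140 N
F_3 = -8.149986 N
F_4 = -5.331474 N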